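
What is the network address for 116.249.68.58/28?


IP:   01110100.11111001.01000100.00111010
Mask: 11111111.11111111.11111111.11110000
AND operation:
Net:  01110100.11111001.01000100.00110000
Network: 116.249.68.48/28


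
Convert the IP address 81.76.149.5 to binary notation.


81 = 01010001
76 = 01001100
149 = 10010101
5 = 00000101
Binary: 01010001.01001100.10010101.00000101


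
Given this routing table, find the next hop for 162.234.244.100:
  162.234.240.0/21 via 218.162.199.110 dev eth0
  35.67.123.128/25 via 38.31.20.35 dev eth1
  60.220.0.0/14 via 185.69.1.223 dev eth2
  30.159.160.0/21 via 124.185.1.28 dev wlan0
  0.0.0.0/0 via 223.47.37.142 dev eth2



Longest prefix match for 162.234.244.100:
  /21 162.234.240.0: MATCH
  /25 35.67.123.128: no
  /14 60.220.0.0: no
  /21 30.159.160.0: no
  /0 0.0.0.0: MATCH
Selected: next-hop 218.162.199.110 via eth0 (matched /21)


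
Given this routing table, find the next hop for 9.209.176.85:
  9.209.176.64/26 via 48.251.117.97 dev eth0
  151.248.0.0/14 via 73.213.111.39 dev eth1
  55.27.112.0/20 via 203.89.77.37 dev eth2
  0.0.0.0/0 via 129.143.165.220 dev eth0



Longest prefix match for 9.209.176.85:
  /26 9.209.176.64: MATCH
  /14 151.248.0.0: no
  /20 55.27.112.0: no
  /0 0.0.0.0: MATCH
Selected: next-hop 48.251.117.97 via eth0 (matched /26)


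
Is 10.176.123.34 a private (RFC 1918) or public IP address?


RFC 1918 private ranges:
  10.0.0.0/8 (10.0.0.0 - 10.255.255.255)
  172.16.0.0/12 (172.16.0.0 - 172.31.255.255)
  192.168.0.0/16 (192.168.0.0 - 192.168.255.255)
Private (in 10.0.0.0/8)


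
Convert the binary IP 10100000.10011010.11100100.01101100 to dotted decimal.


10100000 = 160
10011010 = 154
11100100 = 228
01101100 = 108
IP: 160.154.228.108


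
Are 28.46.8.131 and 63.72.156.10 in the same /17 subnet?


Mask: 255.255.128.0
28.46.8.131 AND mask = 28.46.0.0
63.72.156.10 AND mask = 63.72.128.0
No, different subnets (28.46.0.0 vs 63.72.128.0)


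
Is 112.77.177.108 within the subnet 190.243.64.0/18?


Subnet network: 190.243.64.0
Test IP AND mask: 112.77.128.0
No, 112.77.177.108 is not in 190.243.64.0/18


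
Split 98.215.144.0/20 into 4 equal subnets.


New prefix = 20 + 2 = 22
Each subnet has 1024 addresses
  98.215.144.0/22
  98.215.148.0/22
  98.215.152.0/22
  98.215.156.0/22
Subnets: 98.215.144.0/22, 98.215.148.0/22, 98.215.152.0/22, 98.215.156.0/22


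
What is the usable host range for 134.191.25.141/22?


Network: 134.191.24.0
Broadcast: 134.191.27.255
First usable = network + 1
Last usable = broadcast - 1
Range: 134.191.24.1 to 134.191.27.254


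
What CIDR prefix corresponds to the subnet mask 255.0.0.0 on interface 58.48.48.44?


Binary: 11111111.00000000.00000000.00000000
Count leading 1s
Prefix: /8


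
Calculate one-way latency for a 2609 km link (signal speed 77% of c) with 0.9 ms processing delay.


Speed = 0.77 * 3e5 km/s = 231000 km/s
Propagation delay = 2609 / 231000 = 0.0113 s = 11.2944 ms
Processing delay = 0.9 ms
Total one-way latency = 12.1944 ms


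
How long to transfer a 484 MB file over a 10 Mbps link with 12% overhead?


Effective throughput = 10 * (1 - 12/100) = 8.8 Mbps
File size in Mb = 484 * 8 = 3872 Mb
Time = 3872 / 8.8
Time = 440.0 seconds


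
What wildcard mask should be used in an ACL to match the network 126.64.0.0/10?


Subnet mask: 255.192.0.0
Wildcard = 255.255.255.255 - subnet mask
255 - 255 = 0
255 - 192 = 63
255 - 0 = 255
255 - 0 = 255
Wildcard: 0.63.255.255


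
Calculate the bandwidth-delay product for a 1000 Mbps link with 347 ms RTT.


BDP = bandwidth * RTT
= 1000 Mbps * 347 ms
= 1000 * 1e6 * 347 / 1000 bits
= 347000000 bits
= 43375000 bytes
= 42358.3984 KB
BDP = 347000000 bits (43375000 bytes)


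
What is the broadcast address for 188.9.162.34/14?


Network: 188.8.0.0/14
Host bits = 18
Set all host bits to 1:
Broadcast: 188.11.255.255


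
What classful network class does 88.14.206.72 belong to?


First octet: 88
Binary: 01011000
0xxxxxxx -> Class A (1-126)
Class A, default mask 255.0.0.0 (/8)


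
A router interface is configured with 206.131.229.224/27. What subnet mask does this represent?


/27 means 27 network bits, 5 host bits
Binary: 11111111111111111111111111100000
Mask: 255.255.255.224


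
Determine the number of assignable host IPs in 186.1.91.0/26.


Host bits = 32 - 26 = 6
Total addresses = 2^6 = 64
Usable = total - 2 (network and broadcast)
Usable hosts: 62


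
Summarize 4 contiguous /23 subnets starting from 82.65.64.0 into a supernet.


Original prefix: /23
Number of subnets: 4 = 2^2
New prefix = 23 - 2 = 21
Supernet: 82.65.64.0/21


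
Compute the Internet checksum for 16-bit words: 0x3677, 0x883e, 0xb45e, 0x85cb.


Sum all words (with carry folding):
+ 0x3677 = 0x3677
+ 0x883e = 0xbeb5
+ 0xb45e = 0x7314
+ 0x85cb = 0xf8df
One's complement: ~0xf8df
Checksum = 0x0720


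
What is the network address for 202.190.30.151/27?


IP:   11001010.10111110.00011110.10010111
Mask: 11111111.11111111.11111111.11100000
AND operation:
Net:  11001010.10111110.00011110.10000000
Network: 202.190.30.128/27


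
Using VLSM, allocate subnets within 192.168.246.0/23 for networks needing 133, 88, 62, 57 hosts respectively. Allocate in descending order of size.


133 hosts -> /24 (254 usable): 192.168.246.0/24
88 hosts -> /25 (126 usable): 192.168.247.0/25
62 hosts -> /26 (62 usable): 192.168.247.128/26
57 hosts -> /26 (62 usable): 192.168.247.192/26
Allocation: 192.168.246.0/24 (133 hosts, 254 usable); 192.168.247.0/25 (88 hosts, 126 usable); 192.168.247.128/26 (62 hosts, 62 usable); 192.168.247.192/26 (57 hosts, 62 usable)


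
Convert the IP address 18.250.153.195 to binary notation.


18 = 00010010
250 = 11111010
153 = 10011001
195 = 11000011
Binary: 00010010.11111010.10011001.11000011


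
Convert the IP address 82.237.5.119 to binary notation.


82 = 01010010
237 = 11101101
5 = 00000101
119 = 01110111
Binary: 01010010.11101101.00000101.01110111


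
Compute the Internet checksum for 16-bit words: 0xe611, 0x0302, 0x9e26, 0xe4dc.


Sum all words (with carry folding):
+ 0xe611 = 0xe611
+ 0x0302 = 0xe913
+ 0x9e26 = 0x873a
+ 0xe4dc = 0x6c17
One's complement: ~0x6c17
Checksum = 0x93e8


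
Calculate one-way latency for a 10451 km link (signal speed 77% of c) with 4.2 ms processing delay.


Speed = 0.77 * 3e5 km/s = 231000 km/s
Propagation delay = 10451 / 231000 = 0.0452 s = 45.2424 ms
Processing delay = 4.2 ms
Total one-way latency = 49.4424 ms


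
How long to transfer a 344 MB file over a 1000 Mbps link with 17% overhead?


Effective throughput = 1000 * (1 - 17/100) = 830 Mbps
File size in Mb = 344 * 8 = 2752 Mb
Time = 2752 / 830
Time = 3.3157 seconds


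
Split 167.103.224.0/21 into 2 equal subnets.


New prefix = 21 + 1 = 22
Each subnet has 1024 addresses
  167.103.224.0/22
  167.103.228.0/22
Subnets: 167.103.224.0/22, 167.103.228.0/22


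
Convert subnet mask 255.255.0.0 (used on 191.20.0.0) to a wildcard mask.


Subnet mask: 255.255.0.0
Wildcard = 255.255.255.255 - subnet mask
255 - 255 = 0
255 - 255 = 0
255 - 0 = 255
255 - 0 = 255
Wildcard: 0.0.255.255


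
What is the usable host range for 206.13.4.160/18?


Network: 206.13.0.0
Broadcast: 206.13.63.255
First usable = network + 1
Last usable = broadcast - 1
Range: 206.13.0.1 to 206.13.63.254


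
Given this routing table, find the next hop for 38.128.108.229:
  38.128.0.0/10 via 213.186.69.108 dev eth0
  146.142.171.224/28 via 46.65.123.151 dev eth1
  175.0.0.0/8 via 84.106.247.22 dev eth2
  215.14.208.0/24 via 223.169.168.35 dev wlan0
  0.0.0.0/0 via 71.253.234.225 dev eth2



Longest prefix match for 38.128.108.229:
  /10 38.128.0.0: MATCH
  /28 146.142.171.224: no
  /8 175.0.0.0: no
  /24 215.14.208.0: no
  /0 0.0.0.0: MATCH
Selected: next-hop 213.186.69.108 via eth0 (matched /10)


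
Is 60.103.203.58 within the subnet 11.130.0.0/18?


Subnet network: 11.130.0.0
Test IP AND mask: 60.103.192.0
No, 60.103.203.58 is not in 11.130.0.0/18


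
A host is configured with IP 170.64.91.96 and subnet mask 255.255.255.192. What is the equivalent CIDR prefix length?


Binary: 11111111.11111111.11111111.11000000
Count leading 1s
Prefix: /26


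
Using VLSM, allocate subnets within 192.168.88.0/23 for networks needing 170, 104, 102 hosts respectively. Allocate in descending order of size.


170 hosts -> /24 (254 usable): 192.168.88.0/24
104 hosts -> /25 (126 usable): 192.168.89.0/25
102 hosts -> /25 (126 usable): 192.168.89.128/25
Allocation: 192.168.88.0/24 (170 hosts, 254 usable); 192.168.89.0/25 (104 hosts, 126 usable); 192.168.89.128/25 (102 hosts, 126 usable)


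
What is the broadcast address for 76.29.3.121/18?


Network: 76.29.0.0/18
Host bits = 14
Set all host bits to 1:
Broadcast: 76.29.63.255


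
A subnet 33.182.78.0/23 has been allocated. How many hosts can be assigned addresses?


Host bits = 32 - 23 = 9
Total addresses = 2^9 = 512
Usable = total - 2 (network and broadcast)
Usable hosts: 510


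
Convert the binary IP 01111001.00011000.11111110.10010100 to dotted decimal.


01111001 = 121
00011000 = 24
11111110 = 254
10010100 = 148
IP: 121.24.254.148


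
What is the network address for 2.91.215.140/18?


IP:   00000010.01011011.11010111.10001100
Mask: 11111111.11111111.11000000.00000000
AND operation:
Net:  00000010.01011011.11000000.00000000
Network: 2.91.192.0/18


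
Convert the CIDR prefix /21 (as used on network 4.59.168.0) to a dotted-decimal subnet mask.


/21 means 21 network bits, 11 host bits
Binary: 11111111111111111111100000000000
Mask: 255.255.248.0


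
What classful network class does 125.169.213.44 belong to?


First octet: 125
Binary: 01111101
0xxxxxxx -> Class A (1-126)
Class A, default mask 255.0.0.0 (/8)


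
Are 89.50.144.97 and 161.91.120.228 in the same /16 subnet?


Mask: 255.255.0.0
89.50.144.97 AND mask = 89.50.0.0
161.91.120.228 AND mask = 161.91.0.0
No, different subnets (89.50.0.0 vs 161.91.0.0)


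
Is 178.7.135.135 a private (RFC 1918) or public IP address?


RFC 1918 private ranges:
  10.0.0.0/8 (10.0.0.0 - 10.255.255.255)
  172.16.0.0/12 (172.16.0.0 - 172.31.255.255)
  192.168.0.0/16 (192.168.0.0 - 192.168.255.255)
Public (not in any RFC 1918 range)


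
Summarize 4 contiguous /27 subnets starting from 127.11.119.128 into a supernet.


Original prefix: /27
Number of subnets: 4 = 2^2
New prefix = 27 - 2 = 25
Supernet: 127.11.119.128/25


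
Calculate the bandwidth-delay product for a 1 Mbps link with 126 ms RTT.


BDP = bandwidth * RTT
= 1 Mbps * 126 ms
= 1 * 1e6 * 126 / 1000 bits
= 126000 bits
= 15750 bytes
= 15.3809 KB
BDP = 126000 bits (15750 bytes)


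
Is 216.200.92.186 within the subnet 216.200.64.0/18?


Subnet network: 216.200.64.0
Test IP AND mask: 216.200.64.0
Yes, 216.200.92.186 is in 216.200.64.0/18


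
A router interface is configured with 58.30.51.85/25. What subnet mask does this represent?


/25 means 25 network bits, 7 host bits
Binary: 11111111111111111111111110000000
Mask: 255.255.255.128


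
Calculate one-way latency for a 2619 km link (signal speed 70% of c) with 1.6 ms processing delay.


Speed = 0.7 * 3e5 km/s = 210000 km/s
Propagation delay = 2619 / 210000 = 0.0125 s = 12.4714 ms
Processing delay = 1.6 ms
Total one-way latency = 14.0714 ms


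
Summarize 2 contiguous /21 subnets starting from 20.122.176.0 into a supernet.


Original prefix: /21
Number of subnets: 2 = 2^1
New prefix = 21 - 1 = 20
Supernet: 20.122.176.0/20


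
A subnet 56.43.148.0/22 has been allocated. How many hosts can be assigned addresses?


Host bits = 32 - 22 = 10
Total addresses = 2^10 = 1024
Usable = total - 2 (network and broadcast)
Usable hosts: 1022


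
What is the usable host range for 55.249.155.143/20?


Network: 55.249.144.0
Broadcast: 55.249.159.255
First usable = network + 1
Last usable = broadcast - 1
Range: 55.249.144.1 to 55.249.159.254


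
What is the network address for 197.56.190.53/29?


IP:   11000101.00111000.10111110.00110101
Mask: 11111111.11111111.11111111.11111000
AND operation:
Net:  11000101.00111000.10111110.00110000
Network: 197.56.190.48/29


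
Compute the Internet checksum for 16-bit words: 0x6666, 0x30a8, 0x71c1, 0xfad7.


Sum all words (with carry folding):
+ 0x6666 = 0x6666
+ 0x30a8 = 0x970e
+ 0x71c1 = 0x08d0
+ 0xfad7 = 0x03a8
One's complement: ~0x03a8
Checksum = 0xfc57


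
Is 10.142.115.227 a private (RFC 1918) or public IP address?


RFC 1918 private ranges:
  10.0.0.0/8 (10.0.0.0 - 10.255.255.255)
  172.16.0.0/12 (172.16.0.0 - 172.31.255.255)
  192.168.0.0/16 (192.168.0.0 - 192.168.255.255)
Private (in 10.0.0.0/8)


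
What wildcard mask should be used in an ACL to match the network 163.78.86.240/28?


Subnet mask: 255.255.255.240
Wildcard = 255.255.255.255 - subnet mask
255 - 255 = 0
255 - 255 = 0
255 - 255 = 0
255 - 240 = 15
Wildcard: 0.0.0.15


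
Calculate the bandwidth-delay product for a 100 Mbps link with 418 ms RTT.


BDP = bandwidth * RTT
= 100 Mbps * 418 ms
= 100 * 1e6 * 418 / 1000 bits
= 41800000 bits
= 5225000 bytes
= 5102.5391 KB
BDP = 41800000 bits (5225000 bytes)


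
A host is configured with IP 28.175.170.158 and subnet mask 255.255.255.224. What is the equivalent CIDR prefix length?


Binary: 11111111.11111111.11111111.11100000
Count leading 1s
Prefix: /27


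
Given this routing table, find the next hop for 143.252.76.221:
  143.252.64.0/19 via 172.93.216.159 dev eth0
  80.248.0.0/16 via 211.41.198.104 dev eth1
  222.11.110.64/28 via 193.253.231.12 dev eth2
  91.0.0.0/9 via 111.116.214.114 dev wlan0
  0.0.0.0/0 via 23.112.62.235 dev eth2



Longest prefix match for 143.252.76.221:
  /19 143.252.64.0: MATCH
  /16 80.248.0.0: no
  /28 222.11.110.64: no
  /9 91.0.0.0: no
  /0 0.0.0.0: MATCH
Selected: next-hop 172.93.216.159 via eth0 (matched /19)


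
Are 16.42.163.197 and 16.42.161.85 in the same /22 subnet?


Mask: 255.255.252.0
16.42.163.197 AND mask = 16.42.160.0
16.42.161.85 AND mask = 16.42.160.0
Yes, same subnet (16.42.160.0)


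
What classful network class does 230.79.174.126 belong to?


First octet: 230
Binary: 11100110
1110xxxx -> Class D (224-239)
Class D (multicast), default mask N/A


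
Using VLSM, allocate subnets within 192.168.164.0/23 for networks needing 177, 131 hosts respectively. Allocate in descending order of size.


177 hosts -> /24 (254 usable): 192.168.164.0/24
131 hosts -> /24 (254 usable): 192.168.165.0/24
Allocation: 192.168.164.0/24 (177 hosts, 254 usable); 192.168.165.0/24 (131 hosts, 254 usable)


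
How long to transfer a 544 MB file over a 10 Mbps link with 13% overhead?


Effective throughput = 10 * (1 - 13/100) = 8.7 Mbps
File size in Mb = 544 * 8 = 4352 Mb
Time = 4352 / 8.7
Time = 500.2299 seconds


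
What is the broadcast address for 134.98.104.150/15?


Network: 134.98.0.0/15
Host bits = 17
Set all host bits to 1:
Broadcast: 134.99.255.255


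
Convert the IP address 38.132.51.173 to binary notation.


38 = 00100110
132 = 10000100
51 = 00110011
173 = 10101101
Binary: 00100110.10000100.00110011.10101101


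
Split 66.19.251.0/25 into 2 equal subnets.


New prefix = 25 + 1 = 26
Each subnet has 64 addresses
  66.19.251.0/26
  66.19.251.64/26
Subnets: 66.19.251.0/26, 66.19.251.64/26


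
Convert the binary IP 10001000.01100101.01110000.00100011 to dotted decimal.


10001000 = 136
01100101 = 101
01110000 = 112
00100011 = 35
IP: 136.101.112.35


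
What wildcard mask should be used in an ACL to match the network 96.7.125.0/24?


Subnet mask: 255.255.255.0
Wildcard = 255.255.255.255 - subnet mask
255 - 255 = 0
255 - 255 = 0
255 - 255 = 0
255 - 0 = 255
Wildcard: 0.0.0.255


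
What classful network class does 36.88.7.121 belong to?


First octet: 36
Binary: 00100100
0xxxxxxx -> Class A (1-126)
Class A, default mask 255.0.0.0 (/8)


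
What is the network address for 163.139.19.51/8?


IP:   10100011.10001011.00010011.00110011
Mask: 11111111.00000000.00000000.00000000
AND operation:
Net:  10100011.00000000.00000000.00000000
Network: 163.0.0.0/8


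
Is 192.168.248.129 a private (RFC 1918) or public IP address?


RFC 1918 private ranges:
  10.0.0.0/8 (10.0.0.0 - 10.255.255.255)
  172.16.0.0/12 (172.16.0.0 - 172.31.255.255)
  192.168.0.0/16 (192.168.0.0 - 192.168.255.255)
Private (in 192.168.0.0/16)


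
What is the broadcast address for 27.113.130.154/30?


Network: 27.113.130.152/30
Host bits = 2
Set all host bits to 1:
Broadcast: 27.113.130.155


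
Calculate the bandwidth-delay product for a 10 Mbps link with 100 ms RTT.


BDP = bandwidth * RTT
= 10 Mbps * 100 ms
= 10 * 1e6 * 100 / 1000 bits
= 1000000 bits
= 125000 bytes
= 122.0703 KB
BDP = 1000000 bits (125000 bytes)


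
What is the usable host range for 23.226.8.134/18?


Network: 23.226.0.0
Broadcast: 23.226.63.255
First usable = network + 1
Last usable = broadcast - 1
Range: 23.226.0.1 to 23.226.63.254


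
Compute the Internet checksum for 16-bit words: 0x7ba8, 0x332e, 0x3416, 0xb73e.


Sum all words (with carry folding):
+ 0x7ba8 = 0x7ba8
+ 0x332e = 0xaed6
+ 0x3416 = 0xe2ec
+ 0xb73e = 0x9a2b
One's complement: ~0x9a2b
Checksum = 0x65d4


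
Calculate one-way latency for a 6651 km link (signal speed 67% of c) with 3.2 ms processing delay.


Speed = 0.67 * 3e5 km/s = 201000 km/s
Propagation delay = 6651 / 201000 = 0.0331 s = 33.0896 ms
Processing delay = 3.2 ms
Total one-way latency = 36.2896 ms


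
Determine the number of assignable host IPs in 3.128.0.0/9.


Host bits = 32 - 9 = 23
Total addresses = 2^23 = 8388608
Usable = total - 2 (network and broadcast)
Usable hosts: 8388606


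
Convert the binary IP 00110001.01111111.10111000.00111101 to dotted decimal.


00110001 = 49
01111111 = 127
10111000 = 184
00111101 = 61
IP: 49.127.184.61


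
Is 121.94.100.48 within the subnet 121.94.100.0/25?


Subnet network: 121.94.100.0
Test IP AND mask: 121.94.100.0
Yes, 121.94.100.48 is in 121.94.100.0/25


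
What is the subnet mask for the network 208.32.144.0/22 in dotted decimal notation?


/22 means 22 network bits, 10 host bits
Binary: 11111111111111111111110000000000
Mask: 255.255.252.0


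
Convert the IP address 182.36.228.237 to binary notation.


182 = 10110110
36 = 00100100
228 = 11100100
237 = 11101101
Binary: 10110110.00100100.11100100.11101101


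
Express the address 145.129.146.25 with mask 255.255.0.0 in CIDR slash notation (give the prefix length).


Binary: 11111111.11111111.00000000.00000000
Count leading 1s
Prefix: /16


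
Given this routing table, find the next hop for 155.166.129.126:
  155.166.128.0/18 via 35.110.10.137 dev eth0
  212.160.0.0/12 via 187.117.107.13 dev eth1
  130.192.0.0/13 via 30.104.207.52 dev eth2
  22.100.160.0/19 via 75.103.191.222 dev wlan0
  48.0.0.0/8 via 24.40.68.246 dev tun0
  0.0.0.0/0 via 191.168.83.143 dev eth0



Longest prefix match for 155.166.129.126:
  /18 155.166.128.0: MATCH
  /12 212.160.0.0: no
  /13 130.192.0.0: no
  /19 22.100.160.0: no
  /8 48.0.0.0: no
  /0 0.0.0.0: MATCH
Selected: next-hop 35.110.10.137 via eth0 (matched /18)


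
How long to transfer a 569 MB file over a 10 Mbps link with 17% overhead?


Effective throughput = 10 * (1 - 17/100) = 8.3 Mbps
File size in Mb = 569 * 8 = 4552 Mb
Time = 4552 / 8.3
Time = 548.4337 seconds


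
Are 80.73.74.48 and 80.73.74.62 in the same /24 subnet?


Mask: 255.255.255.0
80.73.74.48 AND mask = 80.73.74.0
80.73.74.62 AND mask = 80.73.74.0
Yes, same subnet (80.73.74.0)


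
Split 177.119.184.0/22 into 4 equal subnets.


New prefix = 22 + 2 = 24
Each subnet has 256 addresses
  177.119.184.0/24
  177.119.185.0/24
  177.119.186.0/24
  177.119.187.0/24
Subnets: 177.119.184.0/24, 177.119.185.0/24, 177.119.186.0/24, 177.119.187.0/24


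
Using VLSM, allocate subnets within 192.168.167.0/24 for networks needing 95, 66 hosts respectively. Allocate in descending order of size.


95 hosts -> /25 (126 usable): 192.168.167.0/25
66 hosts -> /25 (126 usable): 192.168.167.128/25
Allocation: 192.168.167.0/25 (95 hosts, 126 usable); 192.168.167.128/25 (66 hosts, 126 usable)


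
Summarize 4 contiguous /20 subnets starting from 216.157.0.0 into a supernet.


Original prefix: /20
Number of subnets: 4 = 2^2
New prefix = 20 - 2 = 18
Supernet: 216.157.0.0/18


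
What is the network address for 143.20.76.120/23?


IP:   10001111.00010100.01001100.01111000
Mask: 11111111.11111111.11111110.00000000
AND operation:
Net:  10001111.00010100.01001100.00000000
Network: 143.20.76.0/23


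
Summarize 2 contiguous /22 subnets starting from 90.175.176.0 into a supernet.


Original prefix: /22
Number of subnets: 2 = 2^1
New prefix = 22 - 1 = 21
Supernet: 90.175.176.0/21


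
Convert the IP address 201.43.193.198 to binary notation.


201 = 11001001
43 = 00101011
193 = 11000001
198 = 11000110
Binary: 11001001.00101011.11000001.11000110


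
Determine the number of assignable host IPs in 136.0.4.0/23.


Host bits = 32 - 23 = 9
Total addresses = 2^9 = 512
Usable = total - 2 (network and broadcast)
Usable hosts: 510


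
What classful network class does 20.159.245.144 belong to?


First octet: 20
Binary: 00010100
0xxxxxxx -> Class A (1-126)
Class A, default mask 255.0.0.0 (/8)


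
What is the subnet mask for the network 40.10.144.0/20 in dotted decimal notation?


/20 means 20 network bits, 12 host bits
Binary: 11111111111111111111000000000000
Mask: 255.255.240.0


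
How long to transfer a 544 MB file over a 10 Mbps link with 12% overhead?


Effective throughput = 10 * (1 - 12/100) = 8.8 Mbps
File size in Mb = 544 * 8 = 4352 Mb
Time = 4352 / 8.8
Time = 494.5455 seconds


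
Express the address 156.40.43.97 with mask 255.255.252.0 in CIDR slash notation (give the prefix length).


Binary: 11111111.11111111.11111100.00000000
Count leading 1s
Prefix: /22


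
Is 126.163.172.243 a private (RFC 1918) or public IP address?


RFC 1918 private ranges:
  10.0.0.0/8 (10.0.0.0 - 10.255.255.255)
  172.16.0.0/12 (172.16.0.0 - 172.31.255.255)
  192.168.0.0/16 (192.168.0.0 - 192.168.255.255)
Public (not in any RFC 1918 range)


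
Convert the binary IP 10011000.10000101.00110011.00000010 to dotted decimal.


10011000 = 152
10000101 = 133
00110011 = 51
00000010 = 2
IP: 152.133.51.2


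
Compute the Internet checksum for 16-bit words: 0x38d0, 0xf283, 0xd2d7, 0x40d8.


Sum all words (with carry folding):
+ 0x38d0 = 0x38d0
+ 0xf283 = 0x2b54
+ 0xd2d7 = 0xfe2b
+ 0x40d8 = 0x3f04
One's complement: ~0x3f04
Checksum = 0xc0fb


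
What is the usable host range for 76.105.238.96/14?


Network: 76.104.0.0
Broadcast: 76.107.255.255
First usable = network + 1
Last usable = broadcast - 1
Range: 76.104.0.1 to 76.107.255.254


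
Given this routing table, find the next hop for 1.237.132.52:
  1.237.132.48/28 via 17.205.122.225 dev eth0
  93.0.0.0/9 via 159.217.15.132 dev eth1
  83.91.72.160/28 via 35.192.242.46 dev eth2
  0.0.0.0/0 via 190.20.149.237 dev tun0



Longest prefix match for 1.237.132.52:
  /28 1.237.132.48: MATCH
  /9 93.0.0.0: no
  /28 83.91.72.160: no
  /0 0.0.0.0: MATCH
Selected: next-hop 17.205.122.225 via eth0 (matched /28)


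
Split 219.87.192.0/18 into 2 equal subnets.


New prefix = 18 + 1 = 19
Each subnet has 8192 addresses
  219.87.192.0/19
  219.87.224.0/19
Subnets: 219.87.192.0/19, 219.87.224.0/19


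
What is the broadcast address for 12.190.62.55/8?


Network: 12.0.0.0/8
Host bits = 24
Set all host bits to 1:
Broadcast: 12.255.255.255


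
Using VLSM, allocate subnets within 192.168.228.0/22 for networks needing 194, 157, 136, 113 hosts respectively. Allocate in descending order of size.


194 hosts -> /24 (254 usable): 192.168.228.0/24
157 hosts -> /24 (254 usable): 192.168.229.0/24
136 hosts -> /24 (254 usable): 192.168.230.0/24
113 hosts -> /25 (126 usable): 192.168.231.0/25
Allocation: 192.168.228.0/24 (194 hosts, 254 usable); 192.168.229.0/24 (157 hosts, 254 usable); 192.168.230.0/24 (136 hosts, 254 usable); 192.168.231.0/25 (113 hosts, 126 usable)


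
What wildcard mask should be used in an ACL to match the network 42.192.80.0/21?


Subnet mask: 255.255.248.0
Wildcard = 255.255.255.255 - subnet mask
255 - 255 = 0
255 - 255 = 0
255 - 248 = 7
255 - 0 = 255
Wildcard: 0.0.7.255


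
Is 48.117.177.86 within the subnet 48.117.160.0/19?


Subnet network: 48.117.160.0
Test IP AND mask: 48.117.160.0
Yes, 48.117.177.86 is in 48.117.160.0/19


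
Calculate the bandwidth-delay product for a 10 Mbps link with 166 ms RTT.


BDP = bandwidth * RTT
= 10 Mbps * 166 ms
= 10 * 1e6 * 166 / 1000 bits
= 1660000 bits
= 207500 bytes
= 202.6367 KB
BDP = 1660000 bits (207500 bytes)


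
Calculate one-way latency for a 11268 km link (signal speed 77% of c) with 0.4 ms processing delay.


Speed = 0.77 * 3e5 km/s = 231000 km/s
Propagation delay = 11268 / 231000 = 0.0488 s = 48.7792 ms
Processing delay = 0.4 ms
Total one-way latency = 49.1792 ms


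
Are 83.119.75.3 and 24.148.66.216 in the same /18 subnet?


Mask: 255.255.192.0
83.119.75.3 AND mask = 83.119.64.0
24.148.66.216 AND mask = 24.148.64.0
No, different subnets (83.119.64.0 vs 24.148.64.0)


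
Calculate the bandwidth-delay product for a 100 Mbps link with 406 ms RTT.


BDP = bandwidth * RTT
= 100 Mbps * 406 ms
= 100 * 1e6 * 406 / 1000 bits
= 40600000 bits
= 5075000 bytes
= 4956.0547 KB
BDP = 40600000 bits (5075000 bytes)


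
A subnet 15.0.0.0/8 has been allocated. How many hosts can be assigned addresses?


Host bits = 32 - 8 = 24
Total addresses = 2^24 = 16777216
Usable = total - 2 (network and broadcast)
Usable hosts: 16777214


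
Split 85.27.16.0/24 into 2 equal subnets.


New prefix = 24 + 1 = 25
Each subnet has 128 addresses
  85.27.16.0/25
  85.27.16.128/25
Subnets: 85.27.16.0/25, 85.27.16.128/25


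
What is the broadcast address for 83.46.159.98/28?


Network: 83.46.159.96/28
Host bits = 4
Set all host bits to 1:
Broadcast: 83.46.159.111


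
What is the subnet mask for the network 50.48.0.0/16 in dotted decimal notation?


/16 means 16 network bits, 16 host bits
Binary: 11111111111111110000000000000000
Mask: 255.255.0.0


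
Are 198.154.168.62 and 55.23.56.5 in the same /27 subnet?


Mask: 255.255.255.224
198.154.168.62 AND mask = 198.154.168.32
55.23.56.5 AND mask = 55.23.56.0
No, different subnets (198.154.168.32 vs 55.23.56.0)


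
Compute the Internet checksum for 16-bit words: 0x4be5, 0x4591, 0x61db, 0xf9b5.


Sum all words (with carry folding):
+ 0x4be5 = 0x4be5
+ 0x4591 = 0x9176
+ 0x61db = 0xf351
+ 0xf9b5 = 0xed07
One's complement: ~0xed07
Checksum = 0x12f8


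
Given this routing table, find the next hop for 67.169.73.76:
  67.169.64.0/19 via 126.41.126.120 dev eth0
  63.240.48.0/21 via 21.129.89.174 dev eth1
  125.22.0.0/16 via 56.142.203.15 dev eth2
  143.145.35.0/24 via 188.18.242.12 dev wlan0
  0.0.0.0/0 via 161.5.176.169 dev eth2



Longest prefix match for 67.169.73.76:
  /19 67.169.64.0: MATCH
  /21 63.240.48.0: no
  /16 125.22.0.0: no
  /24 143.145.35.0: no
  /0 0.0.0.0: MATCH
Selected: next-hop 126.41.126.120 via eth0 (matched /19)


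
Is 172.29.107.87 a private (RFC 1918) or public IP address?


RFC 1918 private ranges:
  10.0.0.0/8 (10.0.0.0 - 10.255.255.255)
  172.16.0.0/12 (172.16.0.0 - 172.31.255.255)
  192.168.0.0/16 (192.168.0.0 - 192.168.255.255)
Private (in 172.16.0.0/12)


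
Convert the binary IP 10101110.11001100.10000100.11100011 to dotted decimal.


10101110 = 174
11001100 = 204
10000100 = 132
11100011 = 227
IP: 174.204.132.227


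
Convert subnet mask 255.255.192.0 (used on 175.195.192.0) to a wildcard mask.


Subnet mask: 255.255.192.0
Wildcard = 255.255.255.255 - subnet mask
255 - 255 = 0
255 - 255 = 0
255 - 192 = 63
255 - 0 = 255
Wildcard: 0.0.63.255


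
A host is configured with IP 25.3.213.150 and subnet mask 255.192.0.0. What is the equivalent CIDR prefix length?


Binary: 11111111.11000000.00000000.00000000
Count leading 1s
Prefix: /10


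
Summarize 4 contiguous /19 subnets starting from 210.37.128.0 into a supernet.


Original prefix: /19
Number of subnets: 4 = 2^2
New prefix = 19 - 2 = 17
Supernet: 210.37.128.0/17


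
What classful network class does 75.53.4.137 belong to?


First octet: 75
Binary: 01001011
0xxxxxxx -> Class A (1-126)
Class A, default mask 255.0.0.0 (/8)


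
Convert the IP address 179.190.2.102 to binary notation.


179 = 10110011
190 = 10111110
2 = 00000010
102 = 01100110
Binary: 10110011.10111110.00000010.01100110


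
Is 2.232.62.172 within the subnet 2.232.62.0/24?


Subnet network: 2.232.62.0
Test IP AND mask: 2.232.62.0
Yes, 2.232.62.172 is in 2.232.62.0/24


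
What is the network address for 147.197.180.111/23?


IP:   10010011.11000101.10110100.01101111
Mask: 11111111.11111111.11111110.00000000
AND operation:
Net:  10010011.11000101.10110100.00000000
Network: 147.197.180.0/23


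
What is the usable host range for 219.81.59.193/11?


Network: 219.64.0.0
Broadcast: 219.95.255.255
First usable = network + 1
Last usable = broadcast - 1
Range: 219.64.0.1 to 219.95.255.254


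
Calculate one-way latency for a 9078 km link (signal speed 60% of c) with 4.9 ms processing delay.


Speed = 0.6 * 3e5 km/s = 180000 km/s
Propagation delay = 9078 / 180000 = 0.0504 s = 50.4333 ms
Processing delay = 4.9 ms
Total one-way latency = 55.3333 ms


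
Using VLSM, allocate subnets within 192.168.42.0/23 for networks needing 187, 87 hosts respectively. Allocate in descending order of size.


187 hosts -> /24 (254 usable): 192.168.42.0/24
87 hosts -> /25 (126 usable): 192.168.43.0/25
Allocation: 192.168.42.0/24 (187 hosts, 254 usable); 192.168.43.0/25 (87 hosts, 126 usable)


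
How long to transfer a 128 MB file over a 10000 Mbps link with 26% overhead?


Effective throughput = 10000 * (1 - 26/100) = 7400 Mbps
File size in Mb = 128 * 8 = 1024 Mb
Time = 1024 / 7400
Time = 0.1384 seconds


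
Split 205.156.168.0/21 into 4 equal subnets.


New prefix = 21 + 2 = 23
Each subnet has 512 addresses
  205.156.168.0/23
  205.156.170.0/23
  205.156.172.0/23
  205.156.174.0/23
Subnets: 205.156.168.0/23, 205.156.170.0/23, 205.156.172.0/23, 205.156.174.0/23


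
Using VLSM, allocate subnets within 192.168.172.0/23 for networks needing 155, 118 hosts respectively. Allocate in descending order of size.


155 hosts -> /24 (254 usable): 192.168.172.0/24
118 hosts -> /25 (126 usable): 192.168.173.0/25
Allocation: 192.168.172.0/24 (155 hosts, 254 usable); 192.168.173.0/25 (118 hosts, 126 usable)


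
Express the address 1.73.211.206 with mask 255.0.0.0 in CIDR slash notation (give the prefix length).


Binary: 11111111.00000000.00000000.00000000
Count leading 1s
Prefix: /8


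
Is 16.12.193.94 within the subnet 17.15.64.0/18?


Subnet network: 17.15.64.0
Test IP AND mask: 16.12.192.0
No, 16.12.193.94 is not in 17.15.64.0/18


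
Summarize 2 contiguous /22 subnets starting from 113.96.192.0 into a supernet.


Original prefix: /22
Number of subnets: 2 = 2^1
New prefix = 22 - 1 = 21
Supernet: 113.96.192.0/21


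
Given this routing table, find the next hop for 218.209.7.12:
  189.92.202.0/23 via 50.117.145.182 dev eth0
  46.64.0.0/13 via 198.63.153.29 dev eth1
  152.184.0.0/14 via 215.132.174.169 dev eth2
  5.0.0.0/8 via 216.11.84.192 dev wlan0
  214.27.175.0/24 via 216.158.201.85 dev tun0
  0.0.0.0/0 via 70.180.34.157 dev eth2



Longest prefix match for 218.209.7.12:
  /23 189.92.202.0: no
  /13 46.64.0.0: no
  /14 152.184.0.0: no
  /8 5.0.0.0: no
  /24 214.27.175.0: no
  /0 0.0.0.0: MATCH
Selected: next-hop 70.180.34.157 via eth2 (matched /0)


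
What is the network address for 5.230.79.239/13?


IP:   00000101.11100110.01001111.11101111
Mask: 11111111.11111000.00000000.00000000
AND operation:
Net:  00000101.11100000.00000000.00000000
Network: 5.224.0.0/13


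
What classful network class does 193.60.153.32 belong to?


First octet: 193
Binary: 11000001
110xxxxx -> Class C (192-223)
Class C, default mask 255.255.255.0 (/24)


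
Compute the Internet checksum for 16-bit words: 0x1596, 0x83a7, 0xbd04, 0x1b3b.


Sum all words (with carry folding):
+ 0x1596 = 0x1596
+ 0x83a7 = 0x993d
+ 0xbd04 = 0x5642
+ 0x1b3b = 0x717d
One's complement: ~0x717d
Checksum = 0x8e82


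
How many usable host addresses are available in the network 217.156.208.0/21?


Host bits = 32 - 21 = 11
Total addresses = 2^11 = 2048
Usable = total - 2 (network and broadcast)
Usable hosts: 2046


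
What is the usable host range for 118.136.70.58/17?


Network: 118.136.0.0
Broadcast: 118.136.127.255
First usable = network + 1
Last usable = broadcast - 1
Range: 118.136.0.1 to 118.136.127.254


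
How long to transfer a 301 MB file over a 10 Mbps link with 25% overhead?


Effective throughput = 10 * (1 - 25/100) = 7.5 Mbps
File size in Mb = 301 * 8 = 2408 Mb
Time = 2408 / 7.5
Time = 321.0667 seconds


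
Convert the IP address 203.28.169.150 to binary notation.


203 = 11001011
28 = 00011100
169 = 10101001
150 = 10010110
Binary: 11001011.00011100.10101001.10010110


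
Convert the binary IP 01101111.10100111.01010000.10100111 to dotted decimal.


01101111 = 111
10100111 = 167
01010000 = 80
10100111 = 167
IP: 111.167.80.167


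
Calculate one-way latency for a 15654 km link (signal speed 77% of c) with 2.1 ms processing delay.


Speed = 0.77 * 3e5 km/s = 231000 km/s
Propagation delay = 15654 / 231000 = 0.0678 s = 67.7662 ms
Processing delay = 2.1 ms
Total one-way latency = 69.8662 ms


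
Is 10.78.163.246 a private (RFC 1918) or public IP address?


RFC 1918 private ranges:
  10.0.0.0/8 (10.0.0.0 - 10.255.255.255)
  172.16.0.0/12 (172.16.0.0 - 172.31.255.255)
  192.168.0.0/16 (192.168.0.0 - 192.168.255.255)
Private (in 10.0.0.0/8)


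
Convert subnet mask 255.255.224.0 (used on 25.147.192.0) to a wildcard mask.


Subnet mask: 255.255.224.0
Wildcard = 255.255.255.255 - subnet mask
255 - 255 = 0
255 - 255 = 0
255 - 224 = 31
255 - 0 = 255
Wildcard: 0.0.31.255


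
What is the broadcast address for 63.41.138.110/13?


Network: 63.40.0.0/13
Host bits = 19
Set all host bits to 1:
Broadcast: 63.47.255.255


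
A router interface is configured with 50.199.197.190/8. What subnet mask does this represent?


/8 means 8 network bits, 24 host bits
Binary: 11111111000000000000000000000000
Mask: 255.0.0.0


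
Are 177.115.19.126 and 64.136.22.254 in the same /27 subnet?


Mask: 255.255.255.224
177.115.19.126 AND mask = 177.115.19.96
64.136.22.254 AND mask = 64.136.22.224
No, different subnets (177.115.19.96 vs 64.136.22.224)


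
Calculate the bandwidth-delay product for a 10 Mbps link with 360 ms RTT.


BDP = bandwidth * RTT
= 10 Mbps * 360 ms
= 10 * 1e6 * 360 / 1000 bits
= 3600000 bits
= 450000 bytes
= 439.4531 KB
BDP = 3600000 bits (450000 bytes)


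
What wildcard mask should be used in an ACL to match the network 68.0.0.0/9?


Subnet mask: 255.128.0.0
Wildcard = 255.255.255.255 - subnet mask
255 - 255 = 0
255 - 128 = 127
255 - 0 = 255
255 - 0 = 255
Wildcard: 0.127.255.255


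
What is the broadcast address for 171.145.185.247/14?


Network: 171.144.0.0/14
Host bits = 18
Set all host bits to 1:
Broadcast: 171.147.255.255


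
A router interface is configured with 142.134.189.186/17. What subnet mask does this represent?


/17 means 17 network bits, 15 host bits
Binary: 11111111111111111000000000000000
Mask: 255.255.128.0


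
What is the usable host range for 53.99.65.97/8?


Network: 53.0.0.0
Broadcast: 53.255.255.255
First usable = network + 1
Last usable = broadcast - 1
Range: 53.0.0.1 to 53.255.255.254


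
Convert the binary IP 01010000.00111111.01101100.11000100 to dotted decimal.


01010000 = 80
00111111 = 63
01101100 = 108
11000100 = 196
IP: 80.63.108.196


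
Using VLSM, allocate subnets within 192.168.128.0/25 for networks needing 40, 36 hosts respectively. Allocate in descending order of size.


40 hosts -> /26 (62 usable): 192.168.128.0/26
36 hosts -> /26 (62 usable): 192.168.128.64/26
Allocation: 192.168.128.0/26 (40 hosts, 62 usable); 192.168.128.64/26 (36 hosts, 62 usable)


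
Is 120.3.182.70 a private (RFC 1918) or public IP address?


RFC 1918 private ranges:
  10.0.0.0/8 (10.0.0.0 - 10.255.255.255)
  172.16.0.0/12 (172.16.0.0 - 172.31.255.255)
  192.168.0.0/16 (192.168.0.0 - 192.168.255.255)
Public (not in any RFC 1918 range)


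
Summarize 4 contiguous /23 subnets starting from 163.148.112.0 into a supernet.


Original prefix: /23
Number of subnets: 4 = 2^2
New prefix = 23 - 2 = 21
Supernet: 163.148.112.0/21


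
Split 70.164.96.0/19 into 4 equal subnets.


New prefix = 19 + 2 = 21
Each subnet has 2048 addresses
  70.164.96.0/21
  70.164.104.0/21
  70.164.112.0/21
  70.164.120.0/21
Subnets: 70.164.96.0/21, 70.164.104.0/21, 70.164.112.0/21, 70.164.120.0/21


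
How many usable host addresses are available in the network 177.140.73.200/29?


Host bits = 32 - 29 = 3
Total addresses = 2^3 = 8
Usable = total - 2 (network and broadcast)
Usable hosts: 6


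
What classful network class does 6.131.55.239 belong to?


First octet: 6
Binary: 00000110
0xxxxxxx -> Class A (1-126)
Class A, default mask 255.0.0.0 (/8)


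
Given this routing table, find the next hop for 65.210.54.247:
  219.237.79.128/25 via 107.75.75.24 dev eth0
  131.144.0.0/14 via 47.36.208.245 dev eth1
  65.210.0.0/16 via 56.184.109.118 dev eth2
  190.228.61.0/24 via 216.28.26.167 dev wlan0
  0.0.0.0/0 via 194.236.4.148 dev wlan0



Longest prefix match for 65.210.54.247:
  /25 219.237.79.128: no
  /14 131.144.0.0: no
  /16 65.210.0.0: MATCH
  /24 190.228.61.0: no
  /0 0.0.0.0: MATCH
Selected: next-hop 56.184.109.118 via eth2 (matched /16)


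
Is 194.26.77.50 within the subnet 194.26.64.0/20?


Subnet network: 194.26.64.0
Test IP AND mask: 194.26.64.0
Yes, 194.26.77.50 is in 194.26.64.0/20


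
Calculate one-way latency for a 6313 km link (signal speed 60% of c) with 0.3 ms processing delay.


Speed = 0.6 * 3e5 km/s = 180000 km/s
Propagation delay = 6313 / 180000 = 0.0351 s = 35.0722 ms
Processing delay = 0.3 ms
Total one-way latency = 35.3722 ms


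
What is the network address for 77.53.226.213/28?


IP:   01001101.00110101.11100010.11010101
Mask: 11111111.11111111.11111111.11110000
AND operation:
Net:  01001101.00110101.11100010.11010000
Network: 77.53.226.208/28


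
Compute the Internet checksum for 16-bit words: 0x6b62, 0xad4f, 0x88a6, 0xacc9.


Sum all words (with carry folding):
+ 0x6b62 = 0x6b62
+ 0xad4f = 0x18b2
+ 0x88a6 = 0xa158
+ 0xacc9 = 0x4e22
One's complement: ~0x4e22
Checksum = 0xb1dd


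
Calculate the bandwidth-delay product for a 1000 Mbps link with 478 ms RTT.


BDP = bandwidth * RTT
= 1000 Mbps * 478 ms
= 1000 * 1e6 * 478 / 1000 bits
= 478000000 bits
= 59750000 bytes
= 58349.6094 KB
BDP = 478000000 bits (59750000 bytes)


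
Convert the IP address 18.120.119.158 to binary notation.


18 = 00010010
120 = 01111000
119 = 01110111
158 = 10011110
Binary: 00010010.01111000.01110111.10011110


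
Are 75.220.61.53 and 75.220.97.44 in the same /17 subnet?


Mask: 255.255.128.0
75.220.61.53 AND mask = 75.220.0.0
75.220.97.44 AND mask = 75.220.0.0
Yes, same subnet (75.220.0.0)


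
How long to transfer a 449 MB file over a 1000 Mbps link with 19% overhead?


Effective throughput = 1000 * (1 - 19/100) = 810 Mbps
File size in Mb = 449 * 8 = 3592 Mb
Time = 3592 / 810
Time = 4.4346 seconds


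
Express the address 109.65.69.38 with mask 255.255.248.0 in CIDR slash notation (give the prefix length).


Binary: 11111111.11111111.11111000.00000000
Count leading 1s
Prefix: /21


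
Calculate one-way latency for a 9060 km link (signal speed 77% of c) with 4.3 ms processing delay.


Speed = 0.77 * 3e5 km/s = 231000 km/s
Propagation delay = 9060 / 231000 = 0.0392 s = 39.2208 ms
Processing delay = 4.3 ms
Total one-way latency = 43.5208 ms
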